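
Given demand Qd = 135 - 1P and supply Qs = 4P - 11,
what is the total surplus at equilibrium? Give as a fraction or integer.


Find equilibrium: 135 - 1P = 4P - 11
135 + 11 = 5P
P* = 146/5 = 146/5
Q* = 4*146/5 - 11 = 529/5
Inverse demand: P = 135 - Q/1, so P_max = 135
Inverse supply: P = 11/4 + Q/4, so P_min = 11/4
CS = (1/2) * 529/5 * (135 - 146/5) = 279841/50
PS = (1/2) * 529/5 * (146/5 - 11/4) = 279841/200
TS = CS + PS = 279841/50 + 279841/200 = 279841/40

279841/40


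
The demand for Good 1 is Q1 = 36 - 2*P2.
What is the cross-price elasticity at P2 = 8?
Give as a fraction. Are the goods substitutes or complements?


dQ1/dP2 = -2
At P2 = 8: Q1 = 36 - 2*8 = 20
Exy = (dQ1/dP2)(P2/Q1) = -2 * 8 / 20 = -4/5
Since Exy < 0, the goods are complements.

-4/5 (complements)


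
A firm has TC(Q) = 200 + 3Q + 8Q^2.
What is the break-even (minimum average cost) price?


AC(Q) = 200/Q + 3 + 8Q
To minimize: dAC/dQ = -200/Q^2 + 8 = 0
Q^2 = 200/8 = 25
Q* = 5
Min AC = 200/5 + 3 + 8*5
Min AC = 40 + 3 + 40 = 83

83


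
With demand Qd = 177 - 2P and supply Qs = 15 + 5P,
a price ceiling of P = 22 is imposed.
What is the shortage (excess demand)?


At P = 22:
Qd = 177 - 2*22 = 133
Qs = 15 + 5*22 = 125
Shortage = Qd - Qs = 133 - 125 = 8

8


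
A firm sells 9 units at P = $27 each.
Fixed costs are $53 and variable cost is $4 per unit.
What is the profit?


Total Revenue = P * Q = 27 * 9 = $243
Total Cost = FC + VC*Q = 53 + 4*9 = $89
Profit = TR - TC = 243 - 89 = $154

$154


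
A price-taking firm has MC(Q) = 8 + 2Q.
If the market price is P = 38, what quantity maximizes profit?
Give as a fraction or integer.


In perfect competition, profit is maximized where P = MC.
38 = 8 + 2Q
30 = 2Q
Q* = 30/2 = 15

15


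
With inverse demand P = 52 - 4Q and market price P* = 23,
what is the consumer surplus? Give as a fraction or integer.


Maximum willingness to pay (at Q=0): P_max = 52
Quantity demanded at P* = 23:
Q* = (52 - 23)/4 = 29/4
CS = (1/2) * Q* * (P_max - P*)
CS = (1/2) * 29/4 * (52 - 23)
CS = (1/2) * 29/4 * 29 = 841/8

841/8


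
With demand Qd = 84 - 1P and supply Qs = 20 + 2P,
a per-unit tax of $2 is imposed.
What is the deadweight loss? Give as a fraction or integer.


Pre-tax equilibrium quantity: Q* = 188/3
Post-tax equilibrium quantity: Q_tax = 184/3
Reduction in quantity: Q* - Q_tax = 4/3
DWL = (1/2) * tax * (Q* - Q_tax)
DWL = (1/2) * 2 * 4/3 = 4/3

4/3


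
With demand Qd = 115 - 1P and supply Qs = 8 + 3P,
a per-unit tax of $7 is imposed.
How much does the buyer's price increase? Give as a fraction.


With a per-unit tax, the buyer's price increase depends on relative slopes.
Supply slope: d = 3, Demand slope: b = 1
Buyer's price increase = d * tax / (b + d)
= 3 * 7 / (1 + 3)
= 21 / 4 = 21/4

21/4


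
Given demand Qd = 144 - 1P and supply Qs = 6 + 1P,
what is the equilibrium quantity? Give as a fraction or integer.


First find equilibrium price:
144 - 1P = 6 + 1P
P* = 138/2 = 69
Then substitute into demand:
Q* = 144 - 1 * 69 = 75

75


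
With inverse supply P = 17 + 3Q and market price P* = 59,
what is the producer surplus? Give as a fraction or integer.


Minimum supply price (at Q=0): P_min = 17
Quantity supplied at P* = 59:
Q* = (59 - 17)/3 = 14
PS = (1/2) * Q* * (P* - P_min)
PS = (1/2) * 14 * (59 - 17)
PS = (1/2) * 14 * 42 = 294

294


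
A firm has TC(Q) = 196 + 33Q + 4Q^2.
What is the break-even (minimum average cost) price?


AC(Q) = 196/Q + 33 + 4Q
To minimize: dAC/dQ = -196/Q^2 + 4 = 0
Q^2 = 196/4 = 49
Q* = 7
Min AC = 196/7 + 33 + 4*7
Min AC = 28 + 33 + 28 = 89

89


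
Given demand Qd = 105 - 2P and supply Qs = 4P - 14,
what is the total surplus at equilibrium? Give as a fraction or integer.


Find equilibrium: 105 - 2P = 4P - 14
105 + 14 = 6P
P* = 119/6 = 119/6
Q* = 4*119/6 - 14 = 196/3
Inverse demand: P = 105/2 - Q/2, so P_max = 105/2
Inverse supply: P = 7/2 + Q/4, so P_min = 7/2
CS = (1/2) * 196/3 * (105/2 - 119/6) = 9604/9
PS = (1/2) * 196/3 * (119/6 - 7/2) = 4802/9
TS = CS + PS = 9604/9 + 4802/9 = 4802/3

4802/3


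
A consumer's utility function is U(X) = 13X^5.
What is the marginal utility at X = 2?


MU = dU/dX = 13*5*X^(5-1)
MU = 65*X^4
At X = 2:
MU = 65 * 2^4
MU = 65 * 16 = 1040

1040


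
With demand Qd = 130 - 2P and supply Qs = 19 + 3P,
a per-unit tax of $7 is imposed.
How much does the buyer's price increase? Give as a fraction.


With a per-unit tax, the buyer's price increase depends on relative slopes.
Supply slope: d = 3, Demand slope: b = 2
Buyer's price increase = d * tax / (b + d)
= 3 * 7 / (2 + 3)
= 21 / 5 = 21/5

21/5


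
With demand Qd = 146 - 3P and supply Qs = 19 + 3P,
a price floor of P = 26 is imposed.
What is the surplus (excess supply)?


At P = 26:
Qd = 146 - 3*26 = 68
Qs = 19 + 3*26 = 97
Surplus = Qs - Qd = 97 - 68 = 29

29


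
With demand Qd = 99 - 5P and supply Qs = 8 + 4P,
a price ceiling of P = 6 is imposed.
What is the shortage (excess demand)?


At P = 6:
Qd = 99 - 5*6 = 69
Qs = 8 + 4*6 = 32
Shortage = Qd - Qs = 69 - 32 = 37

37


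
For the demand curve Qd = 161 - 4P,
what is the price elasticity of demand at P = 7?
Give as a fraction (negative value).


dQ/dP = -4
At P = 7: Q = 161 - 4*7 = 133
E = (dQ/dP)(P/Q) = (-4)(7/133) = -4/19

-4/19


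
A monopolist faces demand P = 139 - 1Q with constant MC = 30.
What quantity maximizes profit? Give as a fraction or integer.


TR = P*Q = (139 - 1Q)Q = 139Q - 1Q^2
MR = dTR/dQ = 139 - 2Q
Set MR = MC:
139 - 2Q = 30
109 = 2Q
Q* = 109/2 = 109/2

109/2


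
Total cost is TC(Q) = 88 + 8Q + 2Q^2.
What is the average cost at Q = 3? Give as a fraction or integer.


TC(3) = 88 + 8*3 + 2*3^2
TC(3) = 88 + 24 + 18 = 130
AC = TC/Q = 130/3 = 130/3

130/3


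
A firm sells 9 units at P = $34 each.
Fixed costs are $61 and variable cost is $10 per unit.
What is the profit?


Total Revenue = P * Q = 34 * 9 = $306
Total Cost = FC + VC*Q = 61 + 10*9 = $151
Profit = TR - TC = 306 - 151 = $155

$155


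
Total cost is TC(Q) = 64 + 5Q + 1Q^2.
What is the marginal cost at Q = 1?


MC = dTC/dQ = 5 + 2*1*Q
At Q = 1:
MC = 5 + 2*1
MC = 5 + 2 = 7

7


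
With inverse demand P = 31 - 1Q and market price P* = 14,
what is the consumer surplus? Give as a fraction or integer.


Maximum willingness to pay (at Q=0): P_max = 31
Quantity demanded at P* = 14:
Q* = (31 - 14)/1 = 17
CS = (1/2) * Q* * (P_max - P*)
CS = (1/2) * 17 * (31 - 14)
CS = (1/2) * 17 * 17 = 289/2

289/2


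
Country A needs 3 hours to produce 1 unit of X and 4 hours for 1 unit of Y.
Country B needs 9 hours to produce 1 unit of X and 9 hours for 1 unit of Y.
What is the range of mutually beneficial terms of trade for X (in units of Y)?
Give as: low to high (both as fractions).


Opportunity cost of X for Country A = hours_X / hours_Y = 3/4 = 3/4 units of Y
Opportunity cost of X for Country B = hours_X / hours_Y = 9/9 = 1 units of Y
Terms of trade must be between the two opportunity costs.
Range: 3/4 to 1

3/4 to 1


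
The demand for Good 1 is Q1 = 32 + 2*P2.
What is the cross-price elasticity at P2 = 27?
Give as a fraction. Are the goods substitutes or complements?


dQ1/dP2 = 2
At P2 = 27: Q1 = 32 + 2*27 = 86
Exy = (dQ1/dP2)(P2/Q1) = 2 * 27 / 86 = 27/43
Since Exy > 0, the goods are substitutes.

27/43 (substitutes)


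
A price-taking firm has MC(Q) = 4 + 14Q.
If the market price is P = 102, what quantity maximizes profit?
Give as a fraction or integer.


In perfect competition, profit is maximized where P = MC.
102 = 4 + 14Q
98 = 14Q
Q* = 98/14 = 7

7


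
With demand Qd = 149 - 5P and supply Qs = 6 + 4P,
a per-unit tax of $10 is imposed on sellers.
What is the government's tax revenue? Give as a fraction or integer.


With tax on sellers, new supply: Qs' = 6 + 4(P - 10)
= 4P - 34
New equilibrium quantity:
Q_new = 142/3
Tax revenue = tax * Q_new = 10 * 142/3 = 1420/3

1420/3


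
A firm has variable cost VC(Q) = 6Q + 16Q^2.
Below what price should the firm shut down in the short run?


AVC(Q) = VC(Q)/Q = 6 + 16Q
AVC is increasing in Q, so minimum AVC is at Q -> 0+.
Min AVC = 6
The firm should shut down if P < 6.

6


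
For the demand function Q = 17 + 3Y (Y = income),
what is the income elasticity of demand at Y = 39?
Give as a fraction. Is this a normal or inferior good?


dQ/dY = 3
At Y = 39: Q = 17 + 3*39 = 134
Ey = (dQ/dY)(Y/Q) = 3 * 39 / 134 = 117/134
Since Ey > 0, this is a normal good.

117/134 (normal good)


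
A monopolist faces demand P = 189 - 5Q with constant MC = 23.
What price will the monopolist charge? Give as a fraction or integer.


MR = 189 - 10Q
Set MR = MC: 189 - 10Q = 23
Q* = 83/5
Substitute into demand:
P* = 189 - 5*83/5 = 106

106


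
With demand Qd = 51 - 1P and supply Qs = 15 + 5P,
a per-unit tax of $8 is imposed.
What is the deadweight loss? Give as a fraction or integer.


Pre-tax equilibrium quantity: Q* = 45
Post-tax equilibrium quantity: Q_tax = 115/3
Reduction in quantity: Q* - Q_tax = 20/3
DWL = (1/2) * tax * (Q* - Q_tax)
DWL = (1/2) * 8 * 20/3 = 80/3

80/3


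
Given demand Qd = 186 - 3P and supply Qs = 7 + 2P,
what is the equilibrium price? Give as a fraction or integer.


At equilibrium, Qd = Qs.
186 - 3P = 7 + 2P
186 - 7 = 3P + 2P
179 = 5P
P* = 179/5 = 179/5

179/5


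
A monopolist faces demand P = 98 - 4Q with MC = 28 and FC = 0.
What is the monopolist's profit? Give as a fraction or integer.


MR = MC: 98 - 8Q = 28
Q* = 35/4
P* = 98 - 4*35/4 = 63
Profit = (P* - MC)*Q* - FC
= (63 - 28)*35/4 - 0
= 35*35/4 - 0
= 1225/4 - 0 = 1225/4

1225/4


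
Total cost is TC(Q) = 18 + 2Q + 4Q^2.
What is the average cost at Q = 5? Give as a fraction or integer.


TC(5) = 18 + 2*5 + 4*5^2
TC(5) = 18 + 10 + 100 = 128
AC = TC/Q = 128/5 = 128/5

128/5


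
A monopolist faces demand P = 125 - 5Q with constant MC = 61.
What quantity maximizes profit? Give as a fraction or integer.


TR = P*Q = (125 - 5Q)Q = 125Q - 5Q^2
MR = dTR/dQ = 125 - 10Q
Set MR = MC:
125 - 10Q = 61
64 = 10Q
Q* = 64/10 = 32/5

32/5


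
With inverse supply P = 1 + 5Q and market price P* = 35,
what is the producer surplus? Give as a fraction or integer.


Minimum supply price (at Q=0): P_min = 1
Quantity supplied at P* = 35:
Q* = (35 - 1)/5 = 34/5
PS = (1/2) * Q* * (P* - P_min)
PS = (1/2) * 34/5 * (35 - 1)
PS = (1/2) * 34/5 * 34 = 578/5

578/5


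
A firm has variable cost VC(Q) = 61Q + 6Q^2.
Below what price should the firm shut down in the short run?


AVC(Q) = VC(Q)/Q = 61 + 6Q
AVC is increasing in Q, so minimum AVC is at Q -> 0+.
Min AVC = 61
The firm should shut down if P < 61.

61


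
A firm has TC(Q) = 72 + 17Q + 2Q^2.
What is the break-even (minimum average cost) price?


AC(Q) = 72/Q + 17 + 2Q
To minimize: dAC/dQ = -72/Q^2 + 2 = 0
Q^2 = 72/2 = 36
Q* = 6
Min AC = 72/6 + 17 + 2*6
Min AC = 12 + 17 + 12 = 41

41


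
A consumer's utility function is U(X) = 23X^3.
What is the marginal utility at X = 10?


MU = dU/dX = 23*3*X^(3-1)
MU = 69*X^2
At X = 10:
MU = 69 * 10^2
MU = 69 * 100 = 6900

6900


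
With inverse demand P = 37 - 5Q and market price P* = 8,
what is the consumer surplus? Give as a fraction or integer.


Maximum willingness to pay (at Q=0): P_max = 37
Quantity demanded at P* = 8:
Q* = (37 - 8)/5 = 29/5
CS = (1/2) * Q* * (P_max - P*)
CS = (1/2) * 29/5 * (37 - 8)
CS = (1/2) * 29/5 * 29 = 841/10

841/10


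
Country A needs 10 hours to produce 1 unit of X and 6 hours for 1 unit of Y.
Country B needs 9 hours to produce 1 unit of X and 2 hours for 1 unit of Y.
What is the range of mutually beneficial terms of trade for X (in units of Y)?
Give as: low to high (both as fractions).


Opportunity cost of X for Country A = hours_X / hours_Y = 10/6 = 5/3 units of Y
Opportunity cost of X for Country B = hours_X / hours_Y = 9/2 = 9/2 units of Y
Terms of trade must be between the two opportunity costs.
Range: 5/3 to 9/2

5/3 to 9/2


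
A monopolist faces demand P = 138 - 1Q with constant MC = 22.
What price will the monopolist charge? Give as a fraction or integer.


MR = 138 - 2Q
Set MR = MC: 138 - 2Q = 22
Q* = 58
Substitute into demand:
P* = 138 - 1*58 = 80

80


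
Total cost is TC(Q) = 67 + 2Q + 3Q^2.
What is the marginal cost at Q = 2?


MC = dTC/dQ = 2 + 2*3*Q
At Q = 2:
MC = 2 + 6*2
MC = 2 + 12 = 14

14


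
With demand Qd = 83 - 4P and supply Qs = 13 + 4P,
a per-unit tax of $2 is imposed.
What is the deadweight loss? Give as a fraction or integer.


Pre-tax equilibrium quantity: Q* = 48
Post-tax equilibrium quantity: Q_tax = 44
Reduction in quantity: Q* - Q_tax = 4
DWL = (1/2) * tax * (Q* - Q_tax)
DWL = (1/2) * 2 * 4 = 4

4


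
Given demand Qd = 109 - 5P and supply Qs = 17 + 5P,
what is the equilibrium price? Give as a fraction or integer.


At equilibrium, Qd = Qs.
109 - 5P = 17 + 5P
109 - 17 = 5P + 5P
92 = 10P
P* = 92/10 = 46/5

46/5


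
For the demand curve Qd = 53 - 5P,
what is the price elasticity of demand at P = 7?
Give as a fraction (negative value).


dQ/dP = -5
At P = 7: Q = 53 - 5*7 = 18
E = (dQ/dP)(P/Q) = (-5)(7/18) = -35/18

-35/18


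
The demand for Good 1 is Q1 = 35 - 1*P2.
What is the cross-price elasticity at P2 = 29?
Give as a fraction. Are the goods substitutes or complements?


dQ1/dP2 = -1
At P2 = 29: Q1 = 35 - 1*29 = 6
Exy = (dQ1/dP2)(P2/Q1) = -1 * 29 / 6 = -29/6
Since Exy < 0, the goods are complements.

-29/6 (complements)


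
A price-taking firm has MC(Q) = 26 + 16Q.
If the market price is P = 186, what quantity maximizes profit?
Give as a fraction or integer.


In perfect competition, profit is maximized where P = MC.
186 = 26 + 16Q
160 = 16Q
Q* = 160/16 = 10

10


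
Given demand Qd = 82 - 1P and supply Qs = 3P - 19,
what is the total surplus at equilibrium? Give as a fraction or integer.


Find equilibrium: 82 - 1P = 3P - 19
82 + 19 = 4P
P* = 101/4 = 101/4
Q* = 3*101/4 - 19 = 227/4
Inverse demand: P = 82 - Q/1, so P_max = 82
Inverse supply: P = 19/3 + Q/3, so P_min = 19/3
CS = (1/2) * 227/4 * (82 - 101/4) = 51529/32
PS = (1/2) * 227/4 * (101/4 - 19/3) = 51529/96
TS = CS + PS = 51529/32 + 51529/96 = 51529/24

51529/24


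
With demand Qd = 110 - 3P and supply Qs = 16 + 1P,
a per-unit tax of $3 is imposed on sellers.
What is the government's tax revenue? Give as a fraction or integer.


With tax on sellers, new supply: Qs' = 16 + 1(P - 3)
= 13 + 1P
New equilibrium quantity:
Q_new = 149/4
Tax revenue = tax * Q_new = 3 * 149/4 = 447/4

447/4


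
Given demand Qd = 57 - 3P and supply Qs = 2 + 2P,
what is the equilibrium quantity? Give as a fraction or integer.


First find equilibrium price:
57 - 3P = 2 + 2P
P* = 55/5 = 11
Then substitute into demand:
Q* = 57 - 3 * 11 = 24

24


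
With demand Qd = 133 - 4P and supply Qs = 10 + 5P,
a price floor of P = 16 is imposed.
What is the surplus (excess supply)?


At P = 16:
Qd = 133 - 4*16 = 69
Qs = 10 + 5*16 = 90
Surplus = Qs - Qd = 90 - 69 = 21

21


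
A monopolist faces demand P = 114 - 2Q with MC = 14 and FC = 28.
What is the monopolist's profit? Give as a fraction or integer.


MR = MC: 114 - 4Q = 14
Q* = 25
P* = 114 - 2*25 = 64
Profit = (P* - MC)*Q* - FC
= (64 - 14)*25 - 28
= 50*25 - 28
= 1250 - 28 = 1222

1222


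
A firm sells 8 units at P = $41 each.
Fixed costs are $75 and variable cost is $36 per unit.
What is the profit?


Total Revenue = P * Q = 41 * 8 = $328
Total Cost = FC + VC*Q = 75 + 36*8 = $363
Profit = TR - TC = 328 - 363 = $-35

$-35


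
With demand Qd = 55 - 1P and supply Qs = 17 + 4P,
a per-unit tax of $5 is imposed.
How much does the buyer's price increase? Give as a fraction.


With a per-unit tax, the buyer's price increase depends on relative slopes.
Supply slope: d = 4, Demand slope: b = 1
Buyer's price increase = d * tax / (b + d)
= 4 * 5 / (1 + 4)
= 20 / 5 = 4

4


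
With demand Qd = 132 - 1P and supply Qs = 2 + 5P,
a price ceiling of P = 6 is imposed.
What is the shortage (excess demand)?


At P = 6:
Qd = 132 - 1*6 = 126
Qs = 2 + 5*6 = 32
Shortage = Qd - Qs = 126 - 32 = 94

94


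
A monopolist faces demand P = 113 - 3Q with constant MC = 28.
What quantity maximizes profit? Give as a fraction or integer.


TR = P*Q = (113 - 3Q)Q = 113Q - 3Q^2
MR = dTR/dQ = 113 - 6Q
Set MR = MC:
113 - 6Q = 28
85 = 6Q
Q* = 85/6 = 85/6

85/6


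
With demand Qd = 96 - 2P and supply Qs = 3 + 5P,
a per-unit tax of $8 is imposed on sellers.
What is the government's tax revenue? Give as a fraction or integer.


With tax on sellers, new supply: Qs' = 3 + 5(P - 8)
= 5P - 37
New equilibrium quantity:
Q_new = 58
Tax revenue = tax * Q_new = 8 * 58 = 464

464


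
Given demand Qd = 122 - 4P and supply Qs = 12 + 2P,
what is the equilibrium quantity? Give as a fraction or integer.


First find equilibrium price:
122 - 4P = 12 + 2P
P* = 110/6 = 55/3
Then substitute into demand:
Q* = 122 - 4 * 55/3 = 146/3

146/3


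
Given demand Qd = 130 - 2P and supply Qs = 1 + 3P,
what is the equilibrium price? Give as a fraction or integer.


At equilibrium, Qd = Qs.
130 - 2P = 1 + 3P
130 - 1 = 2P + 3P
129 = 5P
P* = 129/5 = 129/5

129/5


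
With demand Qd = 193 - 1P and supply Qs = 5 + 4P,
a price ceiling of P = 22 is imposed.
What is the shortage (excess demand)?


At P = 22:
Qd = 193 - 1*22 = 171
Qs = 5 + 4*22 = 93
Shortage = Qd - Qs = 171 - 93 = 78

78


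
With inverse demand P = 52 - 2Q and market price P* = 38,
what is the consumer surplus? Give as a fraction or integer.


Maximum willingness to pay (at Q=0): P_max = 52
Quantity demanded at P* = 38:
Q* = (52 - 38)/2 = 7
CS = (1/2) * Q* * (P_max - P*)
CS = (1/2) * 7 * (52 - 38)
CS = (1/2) * 7 * 14 = 49

49


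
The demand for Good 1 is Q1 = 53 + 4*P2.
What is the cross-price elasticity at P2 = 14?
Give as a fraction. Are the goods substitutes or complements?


dQ1/dP2 = 4
At P2 = 14: Q1 = 53 + 4*14 = 109
Exy = (dQ1/dP2)(P2/Q1) = 4 * 14 / 109 = 56/109
Since Exy > 0, the goods are substitutes.

56/109 (substitutes)


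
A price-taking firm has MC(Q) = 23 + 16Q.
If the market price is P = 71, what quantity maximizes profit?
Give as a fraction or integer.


In perfect competition, profit is maximized where P = MC.
71 = 23 + 16Q
48 = 16Q
Q* = 48/16 = 3

3


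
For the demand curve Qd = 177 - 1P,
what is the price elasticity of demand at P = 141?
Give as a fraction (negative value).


dQ/dP = -1
At P = 141: Q = 177 - 1*141 = 36
E = (dQ/dP)(P/Q) = (-1)(141/36) = -47/12

-47/12


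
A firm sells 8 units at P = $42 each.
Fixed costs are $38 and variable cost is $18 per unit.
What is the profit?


Total Revenue = P * Q = 42 * 8 = $336
Total Cost = FC + VC*Q = 38 + 18*8 = $182
Profit = TR - TC = 336 - 182 = $154

$154


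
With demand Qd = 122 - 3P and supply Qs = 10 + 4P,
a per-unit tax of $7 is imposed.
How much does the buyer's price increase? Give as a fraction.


With a per-unit tax, the buyer's price increase depends on relative slopes.
Supply slope: d = 4, Demand slope: b = 3
Buyer's price increase = d * tax / (b + d)
= 4 * 7 / (3 + 4)
= 28 / 7 = 4

4


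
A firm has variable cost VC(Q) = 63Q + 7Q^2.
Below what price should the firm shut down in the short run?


AVC(Q) = VC(Q)/Q = 63 + 7Q
AVC is increasing in Q, so minimum AVC is at Q -> 0+.
Min AVC = 63
The firm should shut down if P < 63.

63


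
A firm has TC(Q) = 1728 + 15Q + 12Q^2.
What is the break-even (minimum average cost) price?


AC(Q) = 1728/Q + 15 + 12Q
To minimize: dAC/dQ = -1728/Q^2 + 12 = 0
Q^2 = 1728/12 = 144
Q* = 12
Min AC = 1728/12 + 15 + 12*12
Min AC = 144 + 15 + 144 = 303

303


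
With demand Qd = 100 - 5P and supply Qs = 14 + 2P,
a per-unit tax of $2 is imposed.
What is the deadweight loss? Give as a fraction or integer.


Pre-tax equilibrium quantity: Q* = 270/7
Post-tax equilibrium quantity: Q_tax = 250/7
Reduction in quantity: Q* - Q_tax = 20/7
DWL = (1/2) * tax * (Q* - Q_tax)
DWL = (1/2) * 2 * 20/7 = 20/7

20/7


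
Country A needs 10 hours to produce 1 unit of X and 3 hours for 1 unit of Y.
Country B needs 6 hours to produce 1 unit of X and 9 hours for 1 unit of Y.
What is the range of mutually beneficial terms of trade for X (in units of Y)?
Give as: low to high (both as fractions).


Opportunity cost of X for Country A = hours_X / hours_Y = 10/3 = 10/3 units of Y
Opportunity cost of X for Country B = hours_X / hours_Y = 6/9 = 2/3 units of Y
Terms of trade must be between the two opportunity costs.
Range: 2/3 to 10/3

2/3 to 10/3


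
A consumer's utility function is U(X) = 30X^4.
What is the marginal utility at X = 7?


MU = dU/dX = 30*4*X^(4-1)
MU = 120*X^3
At X = 7:
MU = 120 * 7^3
MU = 120 * 343 = 41160

41160


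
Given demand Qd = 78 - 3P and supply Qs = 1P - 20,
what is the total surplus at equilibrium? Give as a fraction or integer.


Find equilibrium: 78 - 3P = 1P - 20
78 + 20 = 4P
P* = 98/4 = 49/2
Q* = 1*49/2 - 20 = 9/2
Inverse demand: P = 26 - Q/3, so P_max = 26
Inverse supply: P = 20 + Q/1, so P_min = 20
CS = (1/2) * 9/2 * (26 - 49/2) = 27/8
PS = (1/2) * 9/2 * (49/2 - 20) = 81/8
TS = CS + PS = 27/8 + 81/8 = 27/2

27/2


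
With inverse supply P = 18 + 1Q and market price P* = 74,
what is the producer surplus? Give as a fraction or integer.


Minimum supply price (at Q=0): P_min = 18
Quantity supplied at P* = 74:
Q* = (74 - 18)/1 = 56
PS = (1/2) * Q* * (P* - P_min)
PS = (1/2) * 56 * (74 - 18)
PS = (1/2) * 56 * 56 = 1568

1568


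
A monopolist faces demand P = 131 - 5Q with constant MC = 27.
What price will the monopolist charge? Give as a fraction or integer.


MR = 131 - 10Q
Set MR = MC: 131 - 10Q = 27
Q* = 52/5
Substitute into demand:
P* = 131 - 5*52/5 = 79

79


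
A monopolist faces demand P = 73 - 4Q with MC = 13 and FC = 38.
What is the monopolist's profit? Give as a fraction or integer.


MR = MC: 73 - 8Q = 13
Q* = 15/2
P* = 73 - 4*15/2 = 43
Profit = (P* - MC)*Q* - FC
= (43 - 13)*15/2 - 38
= 30*15/2 - 38
= 225 - 38 = 187

187


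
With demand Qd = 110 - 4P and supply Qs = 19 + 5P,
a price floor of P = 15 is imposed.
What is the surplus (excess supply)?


At P = 15:
Qd = 110 - 4*15 = 50
Qs = 19 + 5*15 = 94
Surplus = Qs - Qd = 94 - 50 = 44

44


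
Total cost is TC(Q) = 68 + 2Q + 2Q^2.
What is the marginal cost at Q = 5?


MC = dTC/dQ = 2 + 2*2*Q
At Q = 5:
MC = 2 + 4*5
MC = 2 + 20 = 22

22


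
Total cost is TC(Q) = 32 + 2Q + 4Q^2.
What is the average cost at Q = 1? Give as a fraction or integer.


TC(1) = 32 + 2*1 + 4*1^2
TC(1) = 32 + 2 + 4 = 38
AC = TC/Q = 38/1 = 38

38


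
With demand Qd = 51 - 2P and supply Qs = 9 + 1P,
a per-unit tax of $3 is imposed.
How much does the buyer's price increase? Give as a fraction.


With a per-unit tax, the buyer's price increase depends on relative slopes.
Supply slope: d = 1, Demand slope: b = 2
Buyer's price increase = d * tax / (b + d)
= 1 * 3 / (2 + 1)
= 3 / 3 = 1

1


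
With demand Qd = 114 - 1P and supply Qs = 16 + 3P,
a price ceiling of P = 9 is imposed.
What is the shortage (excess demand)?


At P = 9:
Qd = 114 - 1*9 = 105
Qs = 16 + 3*9 = 43
Shortage = Qd - Qs = 105 - 43 = 62

62


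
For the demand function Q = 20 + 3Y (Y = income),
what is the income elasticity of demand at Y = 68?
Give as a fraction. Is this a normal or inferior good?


dQ/dY = 3
At Y = 68: Q = 20 + 3*68 = 224
Ey = (dQ/dY)(Y/Q) = 3 * 68 / 224 = 51/56
Since Ey > 0, this is a normal good.

51/56 (normal good)


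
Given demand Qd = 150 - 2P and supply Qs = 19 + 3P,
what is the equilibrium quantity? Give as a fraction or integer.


First find equilibrium price:
150 - 2P = 19 + 3P
P* = 131/5 = 131/5
Then substitute into demand:
Q* = 150 - 2 * 131/5 = 488/5

488/5


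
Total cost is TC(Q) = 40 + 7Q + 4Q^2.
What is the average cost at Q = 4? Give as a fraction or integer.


TC(4) = 40 + 7*4 + 4*4^2
TC(4) = 40 + 28 + 64 = 132
AC = TC/Q = 132/4 = 33

33


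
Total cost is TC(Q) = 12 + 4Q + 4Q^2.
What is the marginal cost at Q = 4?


MC = dTC/dQ = 4 + 2*4*Q
At Q = 4:
MC = 4 + 8*4
MC = 4 + 32 = 36

36


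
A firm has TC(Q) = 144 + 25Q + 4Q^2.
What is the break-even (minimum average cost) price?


AC(Q) = 144/Q + 25 + 4Q
To minimize: dAC/dQ = -144/Q^2 + 4 = 0
Q^2 = 144/4 = 36
Q* = 6
Min AC = 144/6 + 25 + 4*6
Min AC = 24 + 25 + 24 = 73

73


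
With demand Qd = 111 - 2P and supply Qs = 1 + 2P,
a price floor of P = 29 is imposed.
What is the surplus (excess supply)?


At P = 29:
Qd = 111 - 2*29 = 53
Qs = 1 + 2*29 = 59
Surplus = Qs - Qd = 59 - 53 = 6

6


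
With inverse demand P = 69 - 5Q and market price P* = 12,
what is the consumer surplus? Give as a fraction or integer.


Maximum willingness to pay (at Q=0): P_max = 69
Quantity demanded at P* = 12:
Q* = (69 - 12)/5 = 57/5
CS = (1/2) * Q* * (P_max - P*)
CS = (1/2) * 57/5 * (69 - 12)
CS = (1/2) * 57/5 * 57 = 3249/10

3249/10


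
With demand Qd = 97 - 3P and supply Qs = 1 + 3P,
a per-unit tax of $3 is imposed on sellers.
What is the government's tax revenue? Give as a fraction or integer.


With tax on sellers, new supply: Qs' = 1 + 3(P - 3)
= 3P - 8
New equilibrium quantity:
Q_new = 89/2
Tax revenue = tax * Q_new = 3 * 89/2 = 267/2

267/2


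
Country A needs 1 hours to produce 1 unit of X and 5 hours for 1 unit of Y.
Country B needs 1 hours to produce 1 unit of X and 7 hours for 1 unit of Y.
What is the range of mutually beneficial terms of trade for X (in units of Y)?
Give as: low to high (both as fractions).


Opportunity cost of X for Country A = hours_X / hours_Y = 1/5 = 1/5 units of Y
Opportunity cost of X for Country B = hours_X / hours_Y = 1/7 = 1/7 units of Y
Terms of trade must be between the two opportunity costs.
Range: 1/7 to 1/5

1/7 to 1/5


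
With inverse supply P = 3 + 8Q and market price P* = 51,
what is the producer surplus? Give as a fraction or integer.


Minimum supply price (at Q=0): P_min = 3
Quantity supplied at P* = 51:
Q* = (51 - 3)/8 = 6
PS = (1/2) * Q* * (P* - P_min)
PS = (1/2) * 6 * (51 - 3)
PS = (1/2) * 6 * 48 = 144

144


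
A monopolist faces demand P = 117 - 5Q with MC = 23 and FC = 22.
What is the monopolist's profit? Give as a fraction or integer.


MR = MC: 117 - 10Q = 23
Q* = 47/5
P* = 117 - 5*47/5 = 70
Profit = (P* - MC)*Q* - FC
= (70 - 23)*47/5 - 22
= 47*47/5 - 22
= 2209/5 - 22 = 2099/5

2099/5


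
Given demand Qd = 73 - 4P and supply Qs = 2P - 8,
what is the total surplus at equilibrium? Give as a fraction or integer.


Find equilibrium: 73 - 4P = 2P - 8
73 + 8 = 6P
P* = 81/6 = 27/2
Q* = 2*27/2 - 8 = 19
Inverse demand: P = 73/4 - Q/4, so P_max = 73/4
Inverse supply: P = 4 + Q/2, so P_min = 4
CS = (1/2) * 19 * (73/4 - 27/2) = 361/8
PS = (1/2) * 19 * (27/2 - 4) = 361/4
TS = CS + PS = 361/8 + 361/4 = 1083/8

1083/8


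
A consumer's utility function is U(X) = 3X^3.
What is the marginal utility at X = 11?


MU = dU/dX = 3*3*X^(3-1)
MU = 9*X^2
At X = 11:
MU = 9 * 11^2
MU = 9 * 121 = 1089

1089


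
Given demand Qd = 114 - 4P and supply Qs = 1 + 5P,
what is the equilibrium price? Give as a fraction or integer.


At equilibrium, Qd = Qs.
114 - 4P = 1 + 5P
114 - 1 = 4P + 5P
113 = 9P
P* = 113/9 = 113/9

113/9


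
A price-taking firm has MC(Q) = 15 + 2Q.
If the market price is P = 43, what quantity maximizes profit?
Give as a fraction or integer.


In perfect competition, profit is maximized where P = MC.
43 = 15 + 2Q
28 = 2Q
Q* = 28/2 = 14

14


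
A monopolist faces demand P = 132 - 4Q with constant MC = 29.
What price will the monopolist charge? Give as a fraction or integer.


MR = 132 - 8Q
Set MR = MC: 132 - 8Q = 29
Q* = 103/8
Substitute into demand:
P* = 132 - 4*103/8 = 161/2

161/2


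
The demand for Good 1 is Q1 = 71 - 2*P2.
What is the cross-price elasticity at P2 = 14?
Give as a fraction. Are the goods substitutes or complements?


dQ1/dP2 = -2
At P2 = 14: Q1 = 71 - 2*14 = 43
Exy = (dQ1/dP2)(P2/Q1) = -2 * 14 / 43 = -28/43
Since Exy < 0, the goods are complements.

-28/43 (complements)


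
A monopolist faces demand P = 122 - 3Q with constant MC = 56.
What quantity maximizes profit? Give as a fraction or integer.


TR = P*Q = (122 - 3Q)Q = 122Q - 3Q^2
MR = dTR/dQ = 122 - 6Q
Set MR = MC:
122 - 6Q = 56
66 = 6Q
Q* = 66/6 = 11

11


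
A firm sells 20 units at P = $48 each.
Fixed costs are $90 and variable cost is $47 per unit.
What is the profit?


Total Revenue = P * Q = 48 * 20 = $960
Total Cost = FC + VC*Q = 90 + 47*20 = $1030
Profit = TR - TC = 960 - 1030 = $-70

$-70


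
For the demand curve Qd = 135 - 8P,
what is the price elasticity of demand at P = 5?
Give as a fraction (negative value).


dQ/dP = -8
At P = 5: Q = 135 - 8*5 = 95
E = (dQ/dP)(P/Q) = (-8)(5/95) = -8/19

-8/19


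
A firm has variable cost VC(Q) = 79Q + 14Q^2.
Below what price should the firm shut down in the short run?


AVC(Q) = VC(Q)/Q = 79 + 14Q
AVC is increasing in Q, so minimum AVC is at Q -> 0+.
Min AVC = 79
The firm should shut down if P < 79.

79


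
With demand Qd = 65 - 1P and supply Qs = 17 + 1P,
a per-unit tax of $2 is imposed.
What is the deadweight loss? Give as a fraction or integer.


Pre-tax equilibrium quantity: Q* = 41
Post-tax equilibrium quantity: Q_tax = 40
Reduction in quantity: Q* - Q_tax = 1
DWL = (1/2) * tax * (Q* - Q_tax)
DWL = (1/2) * 2 * 1 = 1

1


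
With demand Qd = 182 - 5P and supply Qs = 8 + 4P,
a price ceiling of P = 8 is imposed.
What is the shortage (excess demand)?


At P = 8:
Qd = 182 - 5*8 = 142
Qs = 8 + 4*8 = 40
Shortage = Qd - Qs = 142 - 40 = 102

102


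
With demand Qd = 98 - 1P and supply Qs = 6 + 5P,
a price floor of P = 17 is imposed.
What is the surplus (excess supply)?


At P = 17:
Qd = 98 - 1*17 = 81
Qs = 6 + 5*17 = 91
Surplus = Qs - Qd = 91 - 81 = 10

10


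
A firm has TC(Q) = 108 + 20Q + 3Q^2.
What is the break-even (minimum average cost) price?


AC(Q) = 108/Q + 20 + 3Q
To minimize: dAC/dQ = -108/Q^2 + 3 = 0
Q^2 = 108/3 = 36
Q* = 6
Min AC = 108/6 + 20 + 3*6
Min AC = 18 + 20 + 18 = 56

56


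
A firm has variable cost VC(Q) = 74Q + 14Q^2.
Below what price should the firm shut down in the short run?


AVC(Q) = VC(Q)/Q = 74 + 14Q
AVC is increasing in Q, so minimum AVC is at Q -> 0+.
Min AVC = 74
The firm should shut down if P < 74.

74


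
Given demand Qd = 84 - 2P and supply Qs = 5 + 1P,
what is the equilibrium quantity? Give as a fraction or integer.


First find equilibrium price:
84 - 2P = 5 + 1P
P* = 79/3 = 79/3
Then substitute into demand:
Q* = 84 - 2 * 79/3 = 94/3

94/3


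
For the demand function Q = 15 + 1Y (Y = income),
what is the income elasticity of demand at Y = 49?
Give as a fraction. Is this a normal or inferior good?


dQ/dY = 1
At Y = 49: Q = 15 + 1*49 = 64
Ey = (dQ/dY)(Y/Q) = 1 * 49 / 64 = 49/64
Since Ey > 0, this is a normal good.

49/64 (normal good)


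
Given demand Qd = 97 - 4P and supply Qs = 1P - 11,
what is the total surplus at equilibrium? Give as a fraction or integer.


Find equilibrium: 97 - 4P = 1P - 11
97 + 11 = 5P
P* = 108/5 = 108/5
Q* = 1*108/5 - 11 = 53/5
Inverse demand: P = 97/4 - Q/4, so P_max = 97/4
Inverse supply: P = 11 + Q/1, so P_min = 11
CS = (1/2) * 53/5 * (97/4 - 108/5) = 2809/200
PS = (1/2) * 53/5 * (108/5 - 11) = 2809/50
TS = CS + PS = 2809/200 + 2809/50 = 2809/40

2809/40


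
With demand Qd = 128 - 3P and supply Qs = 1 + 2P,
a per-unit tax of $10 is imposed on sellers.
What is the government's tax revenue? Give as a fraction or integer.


With tax on sellers, new supply: Qs' = 1 + 2(P - 10)
= 2P - 19
New equilibrium quantity:
Q_new = 199/5
Tax revenue = tax * Q_new = 10 * 199/5 = 398

398


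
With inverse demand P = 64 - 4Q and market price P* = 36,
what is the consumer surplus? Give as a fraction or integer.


Maximum willingness to pay (at Q=0): P_max = 64
Quantity demanded at P* = 36:
Q* = (64 - 36)/4 = 7
CS = (1/2) * Q* * (P_max - P*)
CS = (1/2) * 7 * (64 - 36)
CS = (1/2) * 7 * 28 = 98

98


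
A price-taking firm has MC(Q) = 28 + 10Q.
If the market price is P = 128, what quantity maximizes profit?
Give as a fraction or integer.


In perfect competition, profit is maximized where P = MC.
128 = 28 + 10Q
100 = 10Q
Q* = 100/10 = 10

10


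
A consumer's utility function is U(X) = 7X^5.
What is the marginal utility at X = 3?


MU = dU/dX = 7*5*X^(5-1)
MU = 35*X^4
At X = 3:
MU = 35 * 3^4
MU = 35 * 81 = 2835

2835


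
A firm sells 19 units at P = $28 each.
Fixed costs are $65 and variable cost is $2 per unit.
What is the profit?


Total Revenue = P * Q = 28 * 19 = $532
Total Cost = FC + VC*Q = 65 + 2*19 = $103
Profit = TR - TC = 532 - 103 = $429

$429


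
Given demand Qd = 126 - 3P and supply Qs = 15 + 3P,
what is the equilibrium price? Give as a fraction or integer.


At equilibrium, Qd = Qs.
126 - 3P = 15 + 3P
126 - 15 = 3P + 3P
111 = 6P
P* = 111/6 = 37/2

37/2


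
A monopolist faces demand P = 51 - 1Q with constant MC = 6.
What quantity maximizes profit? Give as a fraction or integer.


TR = P*Q = (51 - 1Q)Q = 51Q - 1Q^2
MR = dTR/dQ = 51 - 2Q
Set MR = MC:
51 - 2Q = 6
45 = 2Q
Q* = 45/2 = 45/2

45/2


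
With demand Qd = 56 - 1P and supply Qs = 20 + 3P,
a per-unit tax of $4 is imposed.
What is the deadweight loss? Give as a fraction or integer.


Pre-tax equilibrium quantity: Q* = 47
Post-tax equilibrium quantity: Q_tax = 44
Reduction in quantity: Q* - Q_tax = 3
DWL = (1/2) * tax * (Q* - Q_tax)
DWL = (1/2) * 4 * 3 = 6

6


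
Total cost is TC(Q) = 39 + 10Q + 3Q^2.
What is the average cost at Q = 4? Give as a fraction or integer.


TC(4) = 39 + 10*4 + 3*4^2
TC(4) = 39 + 40 + 48 = 127
AC = TC/Q = 127/4 = 127/4

127/4


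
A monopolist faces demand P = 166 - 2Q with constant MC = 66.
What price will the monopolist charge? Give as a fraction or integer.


MR = 166 - 4Q
Set MR = MC: 166 - 4Q = 66
Q* = 25
Substitute into demand:
P* = 166 - 2*25 = 116

116


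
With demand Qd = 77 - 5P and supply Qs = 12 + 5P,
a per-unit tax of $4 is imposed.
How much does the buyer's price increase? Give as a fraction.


With a per-unit tax, the buyer's price increase depends on relative slopes.
Supply slope: d = 5, Demand slope: b = 5
Buyer's price increase = d * tax / (b + d)
= 5 * 4 / (5 + 5)
= 20 / 10 = 2

2


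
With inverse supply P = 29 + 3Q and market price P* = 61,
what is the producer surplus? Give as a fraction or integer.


Minimum supply price (at Q=0): P_min = 29
Quantity supplied at P* = 61:
Q* = (61 - 29)/3 = 32/3
PS = (1/2) * Q* * (P* - P_min)
PS = (1/2) * 32/3 * (61 - 29)
PS = (1/2) * 32/3 * 32 = 512/3

512/3


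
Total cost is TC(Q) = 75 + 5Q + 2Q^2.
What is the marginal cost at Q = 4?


MC = dTC/dQ = 5 + 2*2*Q
At Q = 4:
MC = 5 + 4*4
MC = 5 + 16 = 21

21


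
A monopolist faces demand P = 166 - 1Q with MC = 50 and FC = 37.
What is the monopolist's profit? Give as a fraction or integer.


MR = MC: 166 - 2Q = 50
Q* = 58
P* = 166 - 1*58 = 108
Profit = (P* - MC)*Q* - FC
= (108 - 50)*58 - 37
= 58*58 - 37
= 3364 - 37 = 3327

3327


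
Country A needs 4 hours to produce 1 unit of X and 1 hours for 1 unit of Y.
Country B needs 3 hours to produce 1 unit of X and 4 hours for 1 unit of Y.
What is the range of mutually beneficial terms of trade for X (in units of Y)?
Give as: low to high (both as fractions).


Opportunity cost of X for Country A = hours_X / hours_Y = 4/1 = 4 units of Y
Opportunity cost of X for Country B = hours_X / hours_Y = 3/4 = 3/4 units of Y
Terms of trade must be between the two opportunity costs.
Range: 3/4 to 4

3/4 to 4


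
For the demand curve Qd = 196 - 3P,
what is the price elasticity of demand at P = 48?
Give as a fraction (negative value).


dQ/dP = -3
At P = 48: Q = 196 - 3*48 = 52
E = (dQ/dP)(P/Q) = (-3)(48/52) = -36/13

-36/13


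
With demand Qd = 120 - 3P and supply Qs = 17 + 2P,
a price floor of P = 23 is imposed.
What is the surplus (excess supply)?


At P = 23:
Qd = 120 - 3*23 = 51
Qs = 17 + 2*23 = 63
Surplus = Qs - Qd = 63 - 51 = 12

12


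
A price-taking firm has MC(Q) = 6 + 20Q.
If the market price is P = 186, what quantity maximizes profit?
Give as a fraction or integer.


In perfect competition, profit is maximized where P = MC.
186 = 6 + 20Q
180 = 20Q
Q* = 180/20 = 9

9


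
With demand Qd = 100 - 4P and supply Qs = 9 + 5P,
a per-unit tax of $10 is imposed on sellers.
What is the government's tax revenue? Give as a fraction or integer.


With tax on sellers, new supply: Qs' = 9 + 5(P - 10)
= 5P - 41
New equilibrium quantity:
Q_new = 112/3
Tax revenue = tax * Q_new = 10 * 112/3 = 1120/3

1120/3


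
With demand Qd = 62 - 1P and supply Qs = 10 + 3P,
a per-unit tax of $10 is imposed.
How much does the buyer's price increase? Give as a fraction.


With a per-unit tax, the buyer's price increase depends on relative slopes.
Supply slope: d = 3, Demand slope: b = 1
Buyer's price increase = d * tax / (b + d)
= 3 * 10 / (1 + 3)
= 30 / 4 = 15/2

15/2


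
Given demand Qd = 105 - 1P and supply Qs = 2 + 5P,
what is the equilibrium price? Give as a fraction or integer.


At equilibrium, Qd = Qs.
105 - 1P = 2 + 5P
105 - 2 = 1P + 5P
103 = 6P
P* = 103/6 = 103/6

103/6


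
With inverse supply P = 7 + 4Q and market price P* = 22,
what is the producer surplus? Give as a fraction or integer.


Minimum supply price (at Q=0): P_min = 7
Quantity supplied at P* = 22:
Q* = (22 - 7)/4 = 15/4
PS = (1/2) * Q* * (P* - P_min)
PS = (1/2) * 15/4 * (22 - 7)
PS = (1/2) * 15/4 * 15 = 225/8

225/8


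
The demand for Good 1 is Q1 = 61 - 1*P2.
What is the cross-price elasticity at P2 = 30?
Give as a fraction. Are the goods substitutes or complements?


dQ1/dP2 = -1
At P2 = 30: Q1 = 61 - 1*30 = 31
Exy = (dQ1/dP2)(P2/Q1) = -1 * 30 / 31 = -30/31
Since Exy < 0, the goods are complements.

-30/31 (complements)


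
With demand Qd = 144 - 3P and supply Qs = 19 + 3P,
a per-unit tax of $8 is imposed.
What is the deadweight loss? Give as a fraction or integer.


Pre-tax equilibrium quantity: Q* = 163/2
Post-tax equilibrium quantity: Q_tax = 139/2
Reduction in quantity: Q* - Q_tax = 12
DWL = (1/2) * tax * (Q* - Q_tax)
DWL = (1/2) * 8 * 12 = 48

48


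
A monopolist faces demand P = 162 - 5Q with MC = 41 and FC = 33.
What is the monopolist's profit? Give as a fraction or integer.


MR = MC: 162 - 10Q = 41
Q* = 121/10
P* = 162 - 5*121/10 = 203/2
Profit = (P* - MC)*Q* - FC
= (203/2 - 41)*121/10 - 33
= 121/2*121/10 - 33
= 14641/20 - 33 = 13981/20

13981/20


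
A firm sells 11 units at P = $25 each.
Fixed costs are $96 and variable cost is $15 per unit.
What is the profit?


Total Revenue = P * Q = 25 * 11 = $275
Total Cost = FC + VC*Q = 96 + 15*11 = $261
Profit = TR - TC = 275 - 261 = $14

$14


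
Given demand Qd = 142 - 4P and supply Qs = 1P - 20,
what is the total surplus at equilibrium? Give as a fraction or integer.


Find equilibrium: 142 - 4P = 1P - 20
142 + 20 = 5P
P* = 162/5 = 162/5
Q* = 1*162/5 - 20 = 62/5
Inverse demand: P = 71/2 - Q/4, so P_max = 71/2
Inverse supply: P = 20 + Q/1, so P_min = 20
CS = (1/2) * 62/5 * (71/2 - 162/5) = 961/50
PS = (1/2) * 62/5 * (162/5 - 20) = 1922/25
TS = CS + PS = 961/50 + 1922/25 = 961/10

961/10


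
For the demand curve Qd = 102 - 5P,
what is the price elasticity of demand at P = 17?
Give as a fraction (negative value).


dQ/dP = -5
At P = 17: Q = 102 - 5*17 = 17
E = (dQ/dP)(P/Q) = (-5)(17/17) = -5

-5


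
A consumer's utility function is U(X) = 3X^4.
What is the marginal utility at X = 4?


MU = dU/dX = 3*4*X^(4-1)
MU = 12*X^3
At X = 4:
MU = 12 * 4^3
MU = 12 * 64 = 768

768


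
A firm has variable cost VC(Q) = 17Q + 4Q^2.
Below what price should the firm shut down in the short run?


AVC(Q) = VC(Q)/Q = 17 + 4Q
AVC is increasing in Q, so minimum AVC is at Q -> 0+.
Min AVC = 17
The firm should shut down if P < 17.

17


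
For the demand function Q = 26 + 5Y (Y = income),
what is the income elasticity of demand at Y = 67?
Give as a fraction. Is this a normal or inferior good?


dQ/dY = 5
At Y = 67: Q = 26 + 5*67 = 361
Ey = (dQ/dY)(Y/Q) = 5 * 67 / 361 = 335/361
Since Ey > 0, this is a normal good.

335/361 (normal good)
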